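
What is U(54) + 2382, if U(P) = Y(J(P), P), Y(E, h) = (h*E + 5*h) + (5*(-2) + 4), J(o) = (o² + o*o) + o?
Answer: 320490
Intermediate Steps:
J(o) = o + 2*o² (J(o) = (o² + o²) + o = 2*o² + o = o + 2*o²)
Y(E, h) = -6 + 5*h + E*h (Y(E, h) = (E*h + 5*h) + (-10 + 4) = (5*h + E*h) - 6 = -6 + 5*h + E*h)
U(P) = -6 + 5*P + P²*(1 + 2*P) (U(P) = -6 + 5*P + (P*(1 + 2*P))*P = -6 + 5*P + P²*(1 + 2*P))
U(54) + 2382 = (-6 + 5*54 + 54²*(1 + 2*54)) + 2382 = (-6 + 270 + 2916*(1 + 108)) + 2382 = (-6 + 270 + 2916*109) + 2382 = (-6 + 270 + 317844) + 2382 = 318108 + 2382 = 320490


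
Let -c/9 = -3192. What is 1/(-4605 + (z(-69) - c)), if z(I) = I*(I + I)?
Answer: -1/23811 ≈ -4.1997e-5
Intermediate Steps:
c = 28728 (c = -9*(-3192) = 28728)
z(I) = 2*I**2 (z(I) = I*(2*I) = 2*I**2)
1/(-4605 + (z(-69) - c)) = 1/(-4605 + (2*(-69)**2 - 1*28728)) = 1/(-4605 + (2*4761 - 28728)) = 1/(-4605 + (9522 - 28728)) = 1/(-4605 - 19206) = 1/(-23811) = -1/23811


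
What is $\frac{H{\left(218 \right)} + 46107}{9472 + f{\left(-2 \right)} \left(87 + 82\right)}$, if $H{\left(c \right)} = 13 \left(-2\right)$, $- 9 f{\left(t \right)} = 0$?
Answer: $\frac{46081}{9472} \approx 4.865$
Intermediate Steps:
$f{\left(t \right)} = 0$ ($f{\left(t \right)} = \left(- \frac{1}{9}\right) 0 = 0$)
$H{\left(c \right)} = -26$
$\frac{H{\left(218 \right)} + 46107}{9472 + f{\left(-2 \right)} \left(87 + 82\right)} = \frac{-26 + 46107}{9472 + 0 \left(87 + 82\right)} = \frac{46081}{9472 + 0 \cdot 169} = \frac{46081}{9472 + 0} = \frac{46081}{9472}$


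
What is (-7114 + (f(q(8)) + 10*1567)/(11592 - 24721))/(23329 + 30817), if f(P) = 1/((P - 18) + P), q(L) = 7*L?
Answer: -8781045345/66822986396 ≈ -0.13141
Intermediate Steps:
f(P) = 1/(-18 + 2*P) (f(P) = 1/((-18 + P) + P) = 1/(-18 + 2*P))
(-7114 + (f(q(8)) + 10*1567)/(11592 - 24721))/(23329 + 30817) = (-7114 + (1/(2*(-9 + 7*8)) + 10*1567)/(11592 - 24721))/(23329 + 30817) = (-7114 + (1/(2*(-9 + 56)) + 15670)/(-13129))/54146 = (-7114 + ((1/2)/47 + 15670)*(-1/13129))*(1/54146) = (-7114 + ((1/2)*(1/47) + 15670)*(-1/13129))*(1/54146) = (-7114 + (1/94 + 15670)*(-1/13129))*(1/54146) = (-7114 + (1472981/94)*(-1/13129))*(1/54146) = (-7114 - 1472981/1234126)*(1/54146) = -8781045345/1234126*1/54146 = -8781045345/66822986396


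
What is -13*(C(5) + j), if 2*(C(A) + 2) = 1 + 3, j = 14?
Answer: -182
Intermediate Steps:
C(A) = 0 (C(A) = -2 + (1 + 3)/2 = -2 + (1/2)*4 = -2 + 2 = 0)
-13*(C(5) + j) = -13*(0 + 14) = -13*14 = -182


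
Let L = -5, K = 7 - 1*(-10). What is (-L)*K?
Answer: 85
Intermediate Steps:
K = 17 (K = 7 + 10 = 17)
(-L)*K = -1*(-5)*17 = 5*17 = 85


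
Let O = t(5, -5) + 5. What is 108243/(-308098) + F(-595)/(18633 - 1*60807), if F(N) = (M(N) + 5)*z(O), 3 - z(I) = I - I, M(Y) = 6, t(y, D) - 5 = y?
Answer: -34660663/98437311 ≈ -0.35211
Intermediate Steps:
t(y, D) = 5 + y
O = 15 (O = (5 + 5) + 5 = 10 + 5 = 15)
z(I) = 3 (z(I) = 3 - (I - I) = 3 - 1*0 = 3 + 0 = 3)
F(N) = 33 (F(N) = (6 + 5)*3 = 11*3 = 33)
108243/(-308098) + F(-595)/(18633 - 1*60807) = 108243/(-308098) + 33/(18633 - 1*60807) = 108243*(-1/308098) + 33/(18633 - 60807) = -108243/308098 + 33/(-42174) = -108243/308098 + 33*(-1/42174) = -108243/308098 - 1/1278 = -34660663/98437311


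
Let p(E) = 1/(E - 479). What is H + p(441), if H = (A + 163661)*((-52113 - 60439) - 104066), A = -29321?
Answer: -1105817560561/38 ≈ -2.9100e+10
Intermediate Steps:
p(E) = 1/(-479 + E)
H = -29100462120 (H = (-29321 + 163661)*((-52113 - 60439) - 104066) = 134340*(-112552 - 104066) = 134340*(-216618) = -29100462120)
H + p(441) = -29100462120 + 1/(-479 + 441) = -29100462120 + 1/(-38) = -29100462120 - 1/38 = -1105817560561/38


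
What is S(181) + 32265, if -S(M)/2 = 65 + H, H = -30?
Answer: 32195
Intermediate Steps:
S(M) = -70 (S(M) = -2*(65 - 30) = -2*35 = -70)
S(181) + 32265 = -70 + 32265 = 32195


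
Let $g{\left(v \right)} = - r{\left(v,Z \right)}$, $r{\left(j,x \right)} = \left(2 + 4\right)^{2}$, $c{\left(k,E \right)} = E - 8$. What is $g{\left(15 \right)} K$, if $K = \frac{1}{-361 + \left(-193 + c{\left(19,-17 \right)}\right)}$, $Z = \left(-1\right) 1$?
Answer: $\frac{12}{193} \approx 0.062176$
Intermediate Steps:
$Z = -1$
$c{\left(k,E \right)} = -8 + E$
$r{\left(j,x \right)} = 36$ ($r{\left(j,x \right)} = 6^{2} = 36$)
$g{\left(v \right)} = -36$ ($g{\left(v \right)} = \left(-1\right) 36 = -36$)
$K = - \frac{1}{579}$ ($K = \frac{1}{-361 - 218} = \frac{1}{-579} = - \frac{1}{579} \approx -0.0017271$)
$g{\left(15 \right)} K = \left(-36\right) \left(- \frac{1}{579}\right) = \frac{12}{193}$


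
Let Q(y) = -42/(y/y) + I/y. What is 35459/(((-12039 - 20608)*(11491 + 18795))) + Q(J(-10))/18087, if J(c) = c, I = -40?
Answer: -38213734529/17883467748654 ≈ -0.0021368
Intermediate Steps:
Q(y) = -42 - 40/y (Q(y) = -42/(y/y) - 40/y = -42/1 - 40/y = -42*1 - 40/y = -42 - 40/y)
35459/(((-12039 - 20608)*(11491 + 18795))) + Q(J(-10))/18087 = 35459/(((-12039 - 20608)*(11491 + 18795))) + (-42 - 40/(-10))/18087 = 35459/((-32647*30286)) + (-42 - 40*(-⅒))*(1/18087) = 35459/(-988747042) + (-42 + 4)*(1/18087) = 35459*(-1/988747042) - 38*1/18087 = -35459/988747042 - 38/18087 = -38213734529/17883467748654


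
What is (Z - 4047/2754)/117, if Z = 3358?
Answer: 3081295/107406 ≈ 28.688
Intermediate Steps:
(Z - 4047/2754)/117 = (3358 - 4047/2754)/117 = (3358 - 4047/2754)*(1/117) = (3358 - 1*1349/918)*(1/117) = (3358 - 1349/918)*(1/117) = (3081295/918)*(1/117) = 3081295/107406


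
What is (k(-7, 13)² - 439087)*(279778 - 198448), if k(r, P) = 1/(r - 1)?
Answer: -1142750222055/32 ≈ -3.5711e+10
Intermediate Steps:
k(r, P) = 1/(-1 + r)
(k(-7, 13)² - 439087)*(279778 - 198448) = ((1/(-1 - 7))² - 439087)*(279778 - 198448) = ((1/(-8))² - 439087)*81330 = ((-⅛)² - 439087)*81330 = (1/64 - 439087)*81330 = -28101567/64*81330 = -1142750222055/32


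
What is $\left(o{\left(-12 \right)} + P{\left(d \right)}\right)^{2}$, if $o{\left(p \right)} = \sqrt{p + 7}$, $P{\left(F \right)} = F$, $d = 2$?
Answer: $\left(2 + i \sqrt{5}\right)^{2} \approx -1.0 + 8.9443 i$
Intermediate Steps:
$o{\left(p \right)} = \sqrt{7 + p}$
$\left(o{\left(-12 \right)} + P{\left(d \right)}\right)^{2} = \left(\sqrt{7 - 12} + 2\right)^{2} = \left(\sqrt{-5} + 2\right)^{2} = \left(i \sqrt{5} + 2\right)^{2} = \left(2 + i \sqrt{5}\right)^{2}$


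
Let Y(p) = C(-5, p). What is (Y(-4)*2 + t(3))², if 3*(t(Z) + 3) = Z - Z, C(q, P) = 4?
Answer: 25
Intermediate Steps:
t(Z) = -3 (t(Z) = -3 + (Z - Z)/3 = -3 + (⅓)*0 = -3 + 0 = -3)
Y(p) = 4
(Y(-4)*2 + t(3))² = (4*2 - 3)² = (8 - 3)² = 5² = 25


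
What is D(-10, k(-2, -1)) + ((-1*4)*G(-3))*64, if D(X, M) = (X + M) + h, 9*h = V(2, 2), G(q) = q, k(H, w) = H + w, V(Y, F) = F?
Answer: 6797/9 ≈ 755.22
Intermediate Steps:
h = 2/9 (h = (⅑)*2 = 2/9 ≈ 0.22222)
D(X, M) = 2/9 + M + X (D(X, M) = (X + M) + 2/9 = (M + X) + 2/9 = 2/9 + M + X)
D(-10, k(-2, -1)) + ((-1*4)*G(-3))*64 = (2/9 + (-2 - 1) - 10) + (-1*4*(-3))*64 = (2/9 - 3 - 10) - 4*(-3)*64 = -115/9 + 12*64 = -115/9 + 768 = 6797/9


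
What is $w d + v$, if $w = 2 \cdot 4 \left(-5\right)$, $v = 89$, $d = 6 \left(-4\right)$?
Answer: $1049$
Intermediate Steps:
$d = -24$
$w = -40$ ($w = 8 \left(-5\right) = -40$)
$w d + v = \left(-40\right) \left(-24\right) + 89 = 960 + 89 = 1049$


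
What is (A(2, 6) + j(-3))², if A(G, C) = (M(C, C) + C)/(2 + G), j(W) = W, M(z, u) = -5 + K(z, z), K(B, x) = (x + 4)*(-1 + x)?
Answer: 1521/16 ≈ 95.063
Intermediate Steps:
K(B, x) = (-1 + x)*(4 + x) (K(B, x) = (4 + x)*(-1 + x) = (-1 + x)*(4 + x))
M(z, u) = -9 + z² + 3*z (M(z, u) = -5 + (-4 + z² + 3*z) = -9 + z² + 3*z)
A(G, C) = (-9 + C² + 4*C)/(2 + G) (A(G, C) = ((-9 + C² + 3*C) + C)/(2 + G) = (-9 + C² + 4*C)/(2 + G))
(A(2, 6) + j(-3))² = ((-9 + 6² + 4*6)/(2 + 2) - 3)² = ((-9 + 36 + 24)/4 - 3)² = ((¼)*51 - 3)² = (51/4 - 3)² = (39/4)² = 1521/16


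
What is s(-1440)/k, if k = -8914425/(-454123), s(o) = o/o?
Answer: 454123/8914425 ≈ 0.050942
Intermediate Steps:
s(o) = 1
k = 8914425/454123 (k = -8914425*(-1/454123) = 8914425/454123 ≈ 19.630)
s(-1440)/k = 1/(8914425/454123) = 1*(454123/8914425) = 454123/8914425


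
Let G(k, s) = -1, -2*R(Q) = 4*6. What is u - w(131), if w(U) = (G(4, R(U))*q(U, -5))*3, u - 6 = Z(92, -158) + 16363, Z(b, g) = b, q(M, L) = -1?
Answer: 16458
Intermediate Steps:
R(Q) = -12 (R(Q) = -2*6 = -1/2*24 = -12)
u = 16461 (u = 6 + (92 + 16363) = 6 + 16455 = 16461)
w(U) = 3 (w(U) = -1*(-1)*3 = 1*3 = 3)
u - w(131) = 16461 - 1*3 = 16461 - 3 = 16458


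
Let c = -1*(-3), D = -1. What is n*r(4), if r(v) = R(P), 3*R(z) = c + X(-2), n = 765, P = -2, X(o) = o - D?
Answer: 510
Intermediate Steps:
X(o) = 1 + o (X(o) = o - 1*(-1) = o + 1 = 1 + o)
c = 3
R(z) = ⅔ (R(z) = (3 + (1 - 2))/3 = (3 - 1)/3 = (⅓)*2 = ⅔)
r(v) = ⅔
n*r(4) = 765*(⅔) = 510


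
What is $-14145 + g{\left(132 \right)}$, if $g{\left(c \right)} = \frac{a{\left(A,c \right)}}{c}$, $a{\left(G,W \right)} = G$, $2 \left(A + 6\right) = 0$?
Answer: $- \frac{311191}{22} \approx -14145.0$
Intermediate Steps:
$A = -6$ ($A = -6 + \frac{1}{2} \cdot 0 = -6 + 0 = -6$)
$g{\left(c \right)} = - \frac{6}{c}$
$-14145 + g{\left(132 \right)} = -14145 - \frac{6}{132} = -14145 - \frac{1}{22} = - \frac{311191}{22}$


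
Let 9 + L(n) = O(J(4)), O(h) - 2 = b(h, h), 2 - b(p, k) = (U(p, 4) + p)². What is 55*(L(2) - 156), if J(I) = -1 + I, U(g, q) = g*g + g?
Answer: -21230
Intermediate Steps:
U(g, q) = g + g² (U(g, q) = g² + g = g + g²)
b(p, k) = 2 - (p + p*(1 + p))² (b(p, k) = 2 - (p*(1 + p) + p)² = 2 - (p + p*(1 + p))²)
O(h) = 4 - h²*(2 + h)² (O(h) = 2 + (2 - h²*(2 + h)²) = 4 - h²*(2 + h)²)
L(n) = -230 (L(n) = -9 + (4 - (-1 + 4)²*(2 + (-1 + 4))²) = -9 + (4 - 1*3²*(2 + 3)²) = -9 + (4 - 1*9*5²) = -9 + (4 - 1*9*25) = -9 + (4 - 225) = -9 - 221 = -230)
55*(L(2) - 156) = 55*(-230 - 156) = 55*(-386) = -21230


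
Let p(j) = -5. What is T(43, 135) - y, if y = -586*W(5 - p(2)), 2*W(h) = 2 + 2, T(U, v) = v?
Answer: 1307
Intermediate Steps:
W(h) = 2 (W(h) = (2 + 2)/2 = (½)*4 = 2)
y = -1172 (y = -586*2 = -1172)
T(43, 135) - y = 135 - 1*(-1172) = 135 + 1172 = 1307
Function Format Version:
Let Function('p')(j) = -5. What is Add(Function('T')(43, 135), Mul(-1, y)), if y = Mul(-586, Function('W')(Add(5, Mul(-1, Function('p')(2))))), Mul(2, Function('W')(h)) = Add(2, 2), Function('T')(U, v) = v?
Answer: 1307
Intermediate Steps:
Function('W')(h) = 2 (Function('W')(h) = Mul(Rational(1, 2), Add(2, 2)) = Mul(Rational(1, 2), 4) = 2)
y = -1172 (y = Mul(-586, 2) = -1172)
Add(Function('T')(43, 135), Mul(-1, y)) = Add(135, Mul(-1, -1172)) = Add(135, 1172) = 1307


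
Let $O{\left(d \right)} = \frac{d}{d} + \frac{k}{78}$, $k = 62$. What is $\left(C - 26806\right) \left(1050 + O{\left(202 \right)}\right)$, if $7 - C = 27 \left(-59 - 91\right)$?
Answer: $- \frac{311054660}{13} \approx -2.3927 \cdot 10^{7}$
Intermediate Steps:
$C = 4057$ ($C = 7 - 27 \left(-59 - 91\right) = 7 - 27 \left(-150\right) = 7 - -4050 = 7 + 4050 = 4057$)
$O{\left(d \right)} = \frac{70}{39}$ ($O{\left(d \right)} = \frac{d}{d} + \frac{62}{78} = 1 + 62 \cdot \frac{1}{78} = 1 + \frac{31}{39} = \frac{70}{39}$)
$\left(C - 26806\right) \left(1050 + O{\left(202 \right)}\right) = \left(4057 - 26806\right) \left(1050 + \frac{70}{39}\right) = \left(-22749\right) \frac{41020}{39} = - \frac{311054660}{13}$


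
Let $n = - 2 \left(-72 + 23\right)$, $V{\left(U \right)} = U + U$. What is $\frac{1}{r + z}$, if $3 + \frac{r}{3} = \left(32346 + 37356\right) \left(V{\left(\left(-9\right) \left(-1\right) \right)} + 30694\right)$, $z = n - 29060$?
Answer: $\frac{1}{6422034501} \approx 1.5571 \cdot 10^{-10}$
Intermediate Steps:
$V{\left(U \right)} = 2 U$
$n = 98$ ($n = \left(-2\right) \left(-49\right) = 98$)
$z = -28962$ ($z = 98 - 29060 = -28962$)
$r = 6422063463$ ($r = -9 + 3 \left(32346 + 37356\right) \left(2 \left(\left(-9\right) \left(-1\right)\right) + 30694\right) = -9 + 3 \cdot 69702 \left(2 \cdot 9 + 30694\right) = -9 + 3 \cdot 69702 \left(18 + 30694\right) = -9 + 3 \cdot 69702 \cdot 30712 = -9 + 3 \cdot 2140687824 = -9 + 6422063472 = 6422063463$)
$\frac{1}{r + z} = \frac{1}{6422063463 - 28962} = \frac{1}{6422034501}$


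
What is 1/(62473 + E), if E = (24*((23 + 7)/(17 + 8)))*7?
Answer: 5/313373 ≈ 1.5955e-5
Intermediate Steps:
E = 1008/5 (E = (24*(30/25))*7 = (24*(30*(1/25)))*7 = (24*(6/5))*7 = (144/5)*7 = 1008/5 ≈ 201.60)
1/(62473 + E) = 1/(62473 + 1008/5) = 1/(313373/5) = 5/313373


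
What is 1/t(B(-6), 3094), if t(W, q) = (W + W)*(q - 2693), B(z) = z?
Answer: -1/4812 ≈ -0.00020781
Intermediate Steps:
t(W, q) = 2*W*(-2693 + q) (t(W, q) = (2*W)*(-2693 + q) = 2*W*(-2693 + q))
1/t(B(-6), 3094) = 1/(2*(-6)*(-2693 + 3094)) = 1/(2*(-6)*401) = 1/(-4812) = -1/4812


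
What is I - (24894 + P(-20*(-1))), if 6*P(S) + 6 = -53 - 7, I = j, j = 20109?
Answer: -4774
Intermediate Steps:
I = 20109
P(S) = -11 (P(S) = -1 + (-53 - 7)/6 = -1 + (⅙)*(-60) = -1 - 10 = -11)
I - (24894 + P(-20*(-1))) = 20109 - (24894 - 11) = 20109 - 1*24883 = 20109 - 24883 = -4774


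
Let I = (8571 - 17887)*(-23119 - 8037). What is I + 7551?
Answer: 290256847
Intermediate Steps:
I = 290249296 (I = -9316*(-31156) = 290249296)
I + 7551 = 290249296 + 7551 = 290256847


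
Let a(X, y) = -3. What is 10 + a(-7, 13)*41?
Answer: -113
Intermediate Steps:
10 + a(-7, 13)*41 = 10 - 3*41 = 10 - 123 = -113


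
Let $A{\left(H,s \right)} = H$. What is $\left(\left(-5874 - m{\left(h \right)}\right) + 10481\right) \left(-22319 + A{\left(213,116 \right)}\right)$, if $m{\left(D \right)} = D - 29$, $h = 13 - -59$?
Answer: $-100891784$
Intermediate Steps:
$h = 72$ ($h = 13 + 59 = 72$)
$m{\left(D \right)} = -29 + D$
$\left(\left(-5874 - m{\left(h \right)}\right) + 10481\right) \left(-22319 + A{\left(213,116 \right)}\right) = \left(\left(-5874 - \left(-29 + 72\right)\right) + 10481\right) \left(-22319 + 213\right) = \left(\left(-5874 - 43\right) + 10481\right) \left(-22106\right) = \left(-5917 + 10481\right) \left(-22106\right) = 4564 \left(-22106\right) = -100891784$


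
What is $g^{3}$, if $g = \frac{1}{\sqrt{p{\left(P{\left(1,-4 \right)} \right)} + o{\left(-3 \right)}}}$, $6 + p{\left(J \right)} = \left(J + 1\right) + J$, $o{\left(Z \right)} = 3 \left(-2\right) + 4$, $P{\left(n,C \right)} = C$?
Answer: $\frac{i \sqrt{15}}{225} \approx 0.017213 i$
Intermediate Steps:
$o{\left(Z \right)} = -2$ ($o{\left(Z \right)} = -6 + 4 = -2$)
$p{\left(J \right)} = -5 + 2 J$ ($p{\left(J \right)} = -6 + \left(\left(J + 1\right) + J\right) = -6 + \left(\left(1 + J\right) + J\right) = -6 + \left(1 + 2 J\right) = -5 + 2 J$)
$g = - \frac{i \sqrt{15}}{15}$ ($g = \frac{1}{\sqrt{\left(-5 + 2 \left(-4\right)\right) - 2}} = \frac{1}{\sqrt{\left(-5 - 8\right) - 2}} = \frac{1}{\sqrt{-13 - 2}} = \frac{1}{\sqrt{-15}} = \frac{1}{i \sqrt{15}} = - \frac{i \sqrt{15}}{15} \approx - 0.2582 i$)
$g^{3} = \left(- \frac{i \sqrt{15}}{15}\right)^{3} = \frac{i \sqrt{15}}{225}$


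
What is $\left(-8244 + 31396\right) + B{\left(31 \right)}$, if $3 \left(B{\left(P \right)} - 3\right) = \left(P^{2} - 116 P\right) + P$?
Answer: $22287$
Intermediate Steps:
$B{\left(P \right)} = 3 - \frac{115 P}{3} + \frac{P^{2}}{3}$ ($B{\left(P \right)} = 3 + \frac{\left(P^{2} - 116 P\right) + P}{3} = 3 + \frac{P^{2} - 115 P}{3} = 3 + \left(- \frac{115 P}{3} + \frac{P^{2}}{3}\right) = 3 - \frac{115 P}{3} + \frac{P^{2}}{3}$)
$\left(-8244 + 31396\right) + B{\left(31 \right)} = \left(-8244 + 31396\right) + \left(3 - \frac{3565}{3} + \frac{31^{2}}{3}\right) = 23152 + \left(3 - \frac{3565}{3} + \frac{1}{3} \cdot 961\right) = 23152 + \left(3 - \frac{3565}{3} + \frac{961}{3}\right) = 23152 - 865 = 22287$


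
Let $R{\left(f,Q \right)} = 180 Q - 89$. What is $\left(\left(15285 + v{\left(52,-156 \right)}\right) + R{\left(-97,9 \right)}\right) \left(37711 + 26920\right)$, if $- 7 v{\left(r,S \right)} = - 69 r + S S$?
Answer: $895268612$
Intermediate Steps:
$R{\left(f,Q \right)} = -89 + 180 Q$
$v{\left(r,S \right)} = - \frac{S^{2}}{7} + \frac{69 r}{7}$ ($v{\left(r,S \right)} = - \frac{- 69 r + S S}{7} = - \frac{- 69 r + S^{2}}{7} = - \frac{S^{2} - 69 r}{7} = - \frac{S^{2}}{7} + \frac{69 r}{7}$)
$\left(\left(15285 + v{\left(52,-156 \right)}\right) + R{\left(-97,9 \right)}\right) \left(37711 + 26920\right) = \left(\left(15285 + \left(- \frac{\left(-156\right)^{2}}{7} + \frac{69}{7} \cdot 52\right)\right) + \left(-89 + 180 \cdot 9\right)\right) \left(37711 + 26920\right) = \left(\left(15285 + \left(\left(- \frac{1}{7}\right) 24336 + \frac{3588}{7}\right)\right) + \left(-89 + 1620\right)\right) 64631 = \left(\left(15285 + \left(- \frac{24336}{7} + \frac{3588}{7}\right)\right) + 1531\right) 64631 = \left(\left(15285 - 2964\right) + 1531\right) 64631 = \left(12321 + 1531\right) 64631 = 13852 \cdot 64631 = 895268612$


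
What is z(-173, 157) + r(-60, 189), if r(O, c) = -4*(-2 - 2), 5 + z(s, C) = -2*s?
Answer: 357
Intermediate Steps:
z(s, C) = -5 - 2*s
r(O, c) = 16 (r(O, c) = -4*(-4) = 16)
z(-173, 157) + r(-60, 189) = (-5 - 2*(-173)) + 16 = (-5 + 346) + 16 = 341 + 16 = 357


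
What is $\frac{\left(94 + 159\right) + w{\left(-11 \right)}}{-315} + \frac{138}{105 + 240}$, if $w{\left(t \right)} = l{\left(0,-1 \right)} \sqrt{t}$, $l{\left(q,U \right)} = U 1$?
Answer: $- \frac{127}{315} + \frac{i \sqrt{11}}{315} \approx -0.40317 + 0.010529 i$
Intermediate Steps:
$l{\left(q,U \right)} = U$
$w{\left(t \right)} = - \sqrt{t}$
$\frac{\left(94 + 159\right) + w{\left(-11 \right)}}{-315} + \frac{138}{105 + 240} = \frac{\left(94 + 159\right) - \sqrt{-11}}{-315} + \frac{138}{105 + 240} = \left(253 - i \sqrt{11}\right) \left(- \frac{1}{315}\right) + \frac{138}{345} = \left(253 - i \sqrt{11}\right) \left(- \frac{1}{315}\right) + 138 \cdot \frac{1}{345} = \left(- \frac{253}{315} + \frac{i \sqrt{11}}{315}\right) + \frac{2}{5} = - \frac{127}{315} + \frac{i \sqrt{11}}{315}$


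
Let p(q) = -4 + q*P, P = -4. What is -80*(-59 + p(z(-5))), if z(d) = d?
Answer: 3440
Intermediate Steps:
p(q) = -4 - 4*q (p(q) = -4 + q*(-4) = -4 - 4*q)
-80*(-59 + p(z(-5))) = -80*(-59 + (-4 - 4*(-5))) = -80*(-59 + (-4 + 20)) = -80*(-59 + 16) = -80*(-43) = 3440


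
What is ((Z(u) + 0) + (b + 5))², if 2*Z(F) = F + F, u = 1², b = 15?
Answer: 441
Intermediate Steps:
u = 1
Z(F) = F (Z(F) = (F + F)/2 = (2*F)/2 = F)
((Z(u) + 0) + (b + 5))² = ((1 + 0) + (15 + 5))² = (1 + 20)² = 21² = 441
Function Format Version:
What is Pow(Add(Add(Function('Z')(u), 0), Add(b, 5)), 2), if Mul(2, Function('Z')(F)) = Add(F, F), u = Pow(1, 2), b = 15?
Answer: 441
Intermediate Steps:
u = 1
Function('Z')(F) = F (Function('Z')(F) = Mul(Rational(1, 2), Add(F, F)) = Mul(Rational(1, 2), Mul(2, F)) = F)
Pow(Add(Add(Function('Z')(u), 0), Add(b, 5)), 2) = Pow(Add(Add(1, 0), Add(15, 5)), 2) = Pow(Add(1, 20), 2) = Pow(21, 2) = 441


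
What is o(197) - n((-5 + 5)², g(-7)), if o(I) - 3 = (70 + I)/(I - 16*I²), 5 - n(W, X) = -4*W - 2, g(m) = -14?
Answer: -2483255/620747 ≈ -4.0004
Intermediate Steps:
n(W, X) = 7 + 4*W (n(W, X) = 5 - (-4*W - 2) = 5 - (-2 - 4*W) = 5 + (2 + 4*W) = 7 + 4*W)
o(I) = 3 + (70 + I)/(I - 16*I²)
o(197) - n((-5 + 5)², g(-7)) = 2*(-35 - 2*197 + 24*197²)/(197*(-1 + 16*197)) - (7 + 4*(-5 + 5)²) = 2*(1/197)*(-35 - 394 + 24*38809)/(-1 + 3152) - (7 + 4*0²) = 2*(1/197)*(-35 - 394 + 931416)/3151 - (7 + 4*0) = 2*(1/197)*(1/3151)*930987 - (7 + 0) = 1861974/620747 - 1*7 = 1861974/620747 - 7 = -2483255/620747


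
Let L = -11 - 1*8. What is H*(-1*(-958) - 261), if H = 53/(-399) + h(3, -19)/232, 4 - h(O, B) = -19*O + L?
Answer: 1709741/11571 ≈ 147.76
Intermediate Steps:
L = -19 (L = -11 - 8 = -19)
h(O, B) = 23 + 19*O (h(O, B) = 4 - (-19*O - 19) = 4 - (-19 - 19*O) = 4 + (19 + 19*O) = 23 + 19*O)
H = 2453/11571 (H = 53/(-399) + (23 + 19*3)/232 = 53*(-1/399) + (23 + 57)*(1/232) = -53/399 + 80*(1/232) = -53/399 + 10/29 = 2453/11571 ≈ 0.21200)
H*(-1*(-958) - 261) = 2453*(-1*(-958) - 261)/11571 = 2453*(958 - 261)/11571 = (2453/11571)*697 = 1709741/11571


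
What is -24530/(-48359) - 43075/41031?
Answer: -1076573495/1984218129 ≈ -0.54257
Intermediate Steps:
-24530/(-48359) - 43075/41031 = -24530*(-1/48359) - 43075*1/41031 = 24530/48359 - 43075/41031 = -1076573495/1984218129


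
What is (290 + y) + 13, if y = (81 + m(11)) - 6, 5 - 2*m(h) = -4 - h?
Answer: 388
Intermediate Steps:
m(h) = 9/2 + h/2 (m(h) = 5/2 - (-4 - h)/2 = 5/2 + (2 + h/2) = 9/2 + h/2)
y = 85 (y = (81 + (9/2 + (½)*11)) - 6 = (81 + (9/2 + 11/2)) - 6 = (81 + 10) - 6 = 91 - 6 = 85)
(290 + y) + 13 = (290 + 85) + 13 = 375 + 13 = 388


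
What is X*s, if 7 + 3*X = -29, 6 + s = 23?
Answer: -204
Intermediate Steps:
s = 17 (s = -6 + 23 = 17)
X = -12 (X = -7/3 + (1/3)*(-29) = -7/3 - 29/3 = -12)
X*s = -12*17 = -204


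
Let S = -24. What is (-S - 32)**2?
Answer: 64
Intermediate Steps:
(-S - 32)**2 = (-1*(-24) - 32)**2 = (24 - 32)**2 = (-8)**2 = 64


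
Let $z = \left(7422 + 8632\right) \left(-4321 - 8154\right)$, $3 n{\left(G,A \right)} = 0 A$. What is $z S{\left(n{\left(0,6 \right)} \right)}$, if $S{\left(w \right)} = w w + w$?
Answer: $0$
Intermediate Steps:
$n{\left(G,A \right)} = 0$ ($n{\left(G,A \right)} = \frac{0 A}{3} = \frac{1}{3} \cdot 0 = 0$)
$S{\left(w \right)} = w + w^{2}$ ($S{\left(w \right)} = w^{2} + w = w + w^{2}$)
$z = -200273650$ ($z = 16054 \left(-12475\right) = -200273650$)
$z S{\left(n{\left(0,6 \right)} \right)} = - 200273650 \cdot 0 \left(1 + 0\right) = - 200273650 \cdot 0 \cdot 1 = \left(-200273650\right) 0 = 0$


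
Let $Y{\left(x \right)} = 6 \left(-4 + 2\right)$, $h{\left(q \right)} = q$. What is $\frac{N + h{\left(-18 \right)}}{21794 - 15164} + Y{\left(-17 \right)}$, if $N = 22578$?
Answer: $- \frac{1900}{221} \approx -8.5973$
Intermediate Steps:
$Y{\left(x \right)} = -12$ ($Y{\left(x \right)} = 6 \left(-2\right) = -12$)
$\frac{N + h{\left(-18 \right)}}{21794 - 15164} + Y{\left(-17 \right)} = \frac{22578 - 18}{21794 - 15164} - 12 = \frac{22560}{6630} - 12 = 22560 \cdot \frac{1}{6630} - 12 = \frac{752}{221} - 12 = - \frac{1900}{221}$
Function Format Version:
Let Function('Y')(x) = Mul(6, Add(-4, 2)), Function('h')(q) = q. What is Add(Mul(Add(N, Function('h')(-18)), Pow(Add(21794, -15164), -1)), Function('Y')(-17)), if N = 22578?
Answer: Rational(-1900, 221) ≈ -8.5973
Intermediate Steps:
Function('Y')(x) = -12 (Function('Y')(x) = Mul(6, -2) = -12)
Add(Mul(Add(N, Function('h')(-18)), Pow(Add(21794, -15164), -1)), Function('Y')(-17)) = Add(Mul(Add(22578, -18), Pow(Add(21794, -15164), -1)), -12) = Add(Mul(22560, Pow(6630, -1)), -12) = Add(Mul(22560, Rational(1, 6630)), -12) = Add(Rational(752, 221), -12) = Rational(-1900, 221)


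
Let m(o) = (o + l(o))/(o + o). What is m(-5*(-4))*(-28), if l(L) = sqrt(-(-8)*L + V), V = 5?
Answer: -14 - 7*sqrt(165)/10 ≈ -22.992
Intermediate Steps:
l(L) = sqrt(5 + 8*L) (l(L) = sqrt(-(-8)*L + 5) = sqrt(8*L + 5) = sqrt(5 + 8*L))
m(o) = (o + sqrt(5 + 8*o))/(2*o) (m(o) = (o + sqrt(5 + 8*o))/(o + o) = (o + sqrt(5 + 8*o))/((2*o)) = (o + sqrt(5 + 8*o))*(1/(2*o)) = (o + sqrt(5 + 8*o))/(2*o))
m(-5*(-4))*(-28) = ((-5*(-4) + sqrt(5 + 8*(-5*(-4))))/(2*((-5*(-4)))))*(-28) = ((1/2)*(20 + sqrt(5 + 8*20))/20)*(-28) = ((1/2)*(1/20)*(20 + sqrt(5 + 160)))*(-28) = ((1/2)*(1/20)*(20 + sqrt(165)))*(-28) = (1/2 + sqrt(165)/40)*(-28) = -14 - 7*sqrt(165)/10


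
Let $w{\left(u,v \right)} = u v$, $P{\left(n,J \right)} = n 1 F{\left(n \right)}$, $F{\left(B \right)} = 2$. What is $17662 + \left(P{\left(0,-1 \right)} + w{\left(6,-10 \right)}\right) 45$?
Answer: $14962$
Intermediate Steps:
$P{\left(n,J \right)} = 2 n$ ($P{\left(n,J \right)} = n 1 \cdot 2 = n 2 = 2 n$)
$17662 + \left(P{\left(0,-1 \right)} + w{\left(6,-10 \right)}\right) 45 = 17662 + \left(2 \cdot 0 + 6 \left(-10\right)\right) 45 = 17662 + \left(0 - 60\right) 45 = 17662 - 2700 = 14962$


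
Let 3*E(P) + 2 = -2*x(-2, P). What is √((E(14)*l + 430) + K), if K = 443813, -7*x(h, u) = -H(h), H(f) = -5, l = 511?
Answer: √3997311/3 ≈ 666.44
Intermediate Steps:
x(h, u) = -5/7 (x(h, u) = -(-1)*(-5)/7 = -⅐*5 = -5/7)
E(P) = -4/21 (E(P) = -⅔ + (-2*(-5/7))/3 = -⅔ + (⅓)*(10/7) = -⅔ + 10/21 = -4/21)
√((E(14)*l + 430) + K) = √((-4/21*511 + 430) + 443813) = √((-292/3 + 430) + 443813) = √(998/3 + 443813) = √(1332437/3) = √3997311/3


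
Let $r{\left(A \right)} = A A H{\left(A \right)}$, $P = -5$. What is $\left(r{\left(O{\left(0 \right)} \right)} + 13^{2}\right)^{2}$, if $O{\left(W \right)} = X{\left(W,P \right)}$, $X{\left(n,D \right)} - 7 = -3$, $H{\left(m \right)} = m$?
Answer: $54289$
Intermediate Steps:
$X{\left(n,D \right)} = 4$ ($X{\left(n,D \right)} = 7 - 3 = 4$)
$O{\left(W \right)} = 4$
$r{\left(A \right)} = A^{3}$ ($r{\left(A \right)} = A A A = A^{2} A = A^{3}$)
$\left(r{\left(O{\left(0 \right)} \right)} + 13^{2}\right)^{2} = \left(4^{3} + 13^{2}\right)^{2} = \left(64 + 169\right)^{2} = 233^{2} = 54289$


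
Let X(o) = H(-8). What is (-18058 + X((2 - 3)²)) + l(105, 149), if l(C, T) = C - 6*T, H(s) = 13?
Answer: -18834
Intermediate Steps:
X(o) = 13
(-18058 + X((2 - 3)²)) + l(105, 149) = (-18058 + 13) + (105 - 6*149) = -18045 + (105 - 894) = -18045 - 789 = -18834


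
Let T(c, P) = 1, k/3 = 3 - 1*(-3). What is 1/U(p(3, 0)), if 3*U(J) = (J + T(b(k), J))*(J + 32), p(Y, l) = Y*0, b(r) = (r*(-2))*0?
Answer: 3/32 ≈ 0.093750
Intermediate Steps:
k = 18 (k = 3*(3 - 1*(-3)) = 3*(3 + 3) = 3*6 = 18)
b(r) = 0 (b(r) = -2*r*0 = 0)
p(Y, l) = 0
U(J) = (1 + J)*(32 + J)/3 (U(J) = ((J + 1)*(J + 32))/3 = ((1 + J)*(32 + J))/3 = (1 + J)*(32 + J)/3)
1/U(p(3, 0)) = 1/(32/3 + 11*0 + (1/3)*0**2) = 1/(32/3 + 0 + (1/3)*0) = 1/(32/3 + 0 + 0) = 1/(32/3) = 3/32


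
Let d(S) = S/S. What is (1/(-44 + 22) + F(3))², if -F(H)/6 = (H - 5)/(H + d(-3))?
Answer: 4225/484 ≈ 8.7293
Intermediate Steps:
d(S) = 1
F(H) = -6*(-5 + H)/(1 + H) (F(H) = -6*(H - 5)/(H + 1) = -6*(-5 + H)/(1 + H))
(1/(-44 + 22) + F(3))² = (1/(-44 + 22) + 6*(5 - 1*3)/(1 + 3))² = (1/(-22) + 6*(5 - 3)/4)² = (-1/22 + 6*(¼)*2)² = (-1/22 + 3)² = (65/22)² = 4225/484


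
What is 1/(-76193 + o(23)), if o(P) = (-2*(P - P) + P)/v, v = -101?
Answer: -101/7695516 ≈ -1.3125e-5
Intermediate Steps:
o(P) = -P/101 (o(P) = (-2*(P - P) + P)/(-101) = (-2*0 + P)*(-1/101) = (0 + P)*(-1/101) = P*(-1/101) = -P/101)
1/(-76193 + o(23)) = 1/(-76193 - 1/101*23) = 1/(-76193 - 23/101) = 1/(-7695516/101) = -101/7695516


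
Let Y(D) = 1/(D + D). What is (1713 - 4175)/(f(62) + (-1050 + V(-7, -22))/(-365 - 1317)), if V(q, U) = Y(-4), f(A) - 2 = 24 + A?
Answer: -33128672/1192529 ≈ -27.780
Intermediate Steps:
Y(D) = 1/(2*D)
f(A) = 26 + A (f(A) = 2 + (24 + A) = 26 + A)
V(q, U) = -⅛ (V(q, U) = (½)/(-4) = (½)*(-¼) = -⅛)
(1713 - 4175)/(f(62) + (-1050 + V(-7, -22))/(-365 - 1317)) = (1713 - 4175)/((26 + 62) + (-1050 - ⅛)/(-365 - 1317)) = -2462/(88 - 8401/8/(-1682)) = -2462/(88 - 8401/8*(-1/1682)) = -2462/(88 + 8401/13456) = -2462/1192529/13456 = -2462*13456/1192529 = -33128672/1192529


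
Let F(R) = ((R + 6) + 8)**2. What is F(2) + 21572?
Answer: 21828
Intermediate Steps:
F(R) = (14 + R)**2 (F(R) = ((6 + R) + 8)**2 = (14 + R)**2)
F(2) + 21572 = (14 + 2)**2 + 21572 = 16**2 + 21572 = 256 + 21572 = 21828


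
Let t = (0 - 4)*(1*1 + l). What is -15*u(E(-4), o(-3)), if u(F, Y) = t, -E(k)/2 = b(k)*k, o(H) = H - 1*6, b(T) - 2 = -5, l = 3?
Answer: 240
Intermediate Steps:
b(T) = -3 (b(T) = 2 - 5 = -3)
o(H) = -6 + H (o(H) = H - 6 = -6 + H)
E(k) = 6*k (E(k) = -(-6)*k = 6*k)
t = -16 (t = (0 - 4)*(1*1 + 3) = -4*(1 + 3) = -4*4 = -16)
u(F, Y) = -16
-15*u(E(-4), o(-3)) = -15*(-16) = 240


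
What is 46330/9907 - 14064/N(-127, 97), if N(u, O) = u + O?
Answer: 23453658/49535 ≈ 473.48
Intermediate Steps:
N(u, O) = O + u
46330/9907 - 14064/N(-127, 97) = 46330/9907 - 14064/(97 - 127) = 46330*(1/9907) - 14064/(-30) = 46330/9907 - 14064*(-1/30) = 46330/9907 + 2344/5 = 23453658/49535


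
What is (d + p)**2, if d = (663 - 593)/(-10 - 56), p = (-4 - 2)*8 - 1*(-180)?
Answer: 18671041/1089 ≈ 17145.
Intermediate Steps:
p = 132 (p = -6*8 + 180 = -48 + 180 = 132)
d = -35/33 (d = 70/(-66) = 70*(-1/66) = -35/33 ≈ -1.0606)
(d + p)**2 = (-35/33 + 132)**2 = (4321/33)**2 = 18671041/1089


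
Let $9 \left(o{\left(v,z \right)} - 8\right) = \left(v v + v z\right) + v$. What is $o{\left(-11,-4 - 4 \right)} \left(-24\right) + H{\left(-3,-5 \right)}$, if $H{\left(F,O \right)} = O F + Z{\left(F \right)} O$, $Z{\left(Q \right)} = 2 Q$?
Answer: $-675$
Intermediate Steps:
$o{\left(v,z \right)} = 8 + \frac{v}{9} + \frac{v^{2}}{9} + \frac{v z}{9}$ ($o{\left(v,z \right)} = 8 + \frac{\left(v v + v z\right) + v}{9} = 8 + \frac{\left(v^{2} + v z\right) + v}{9} = 8 + \frac{v + v^{2} + v z}{9} = 8 + \left(\frac{v}{9} + \frac{v^{2}}{9} + \frac{v z}{9}\right) = 8 + \frac{v}{9} + \frac{v^{2}}{9} + \frac{v z}{9}$)
$H{\left(F,O \right)} = 3 F O$ ($H{\left(F,O \right)} = O F + 2 F O = F O + 2 F O = 3 F O$)
$o{\left(-11,-4 - 4 \right)} \left(-24\right) + H{\left(-3,-5 \right)} = \left(8 + \frac{1}{9} \left(-11\right) + \frac{\left(-11\right)^{2}}{9} + \frac{1}{9} \left(-11\right) \left(-4 - 4\right)\right) \left(-24\right) + 3 \left(-3\right) \left(-5\right) = \left(8 - \frac{11}{9} + \frac{1}{9} \cdot 121 + \frac{1}{9} \left(-11\right) \left(-8\right)\right) \left(-24\right) + 45 = \left(8 - \frac{11}{9} + \frac{121}{9} + \frac{88}{9}\right) \left(-24\right) + 45 = 30 \left(-24\right) + 45 = -720 + 45 = -675$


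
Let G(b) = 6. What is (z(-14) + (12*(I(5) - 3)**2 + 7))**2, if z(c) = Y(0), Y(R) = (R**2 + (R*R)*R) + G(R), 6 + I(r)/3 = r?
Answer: 198025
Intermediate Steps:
I(r) = -18 + 3*r
Y(R) = 6 + R**2 + R**3 (Y(R) = (R**2 + (R*R)*R) + 6 = (R**2 + R**2*R) + 6 = (R**2 + R**3) + 6 = 6 + R**2 + R**3)
z(c) = 6 (z(c) = 6 + 0**2 + 0**3 = 6 + 0 + 0 = 6)
(z(-14) + (12*(I(5) - 3)**2 + 7))**2 = (6 + (12*((-18 + 3*5) - 3)**2 + 7))**2 = (6 + (12*((-18 + 15) - 3)**2 + 7))**2 = (6 + (12*(-3 - 3)**2 + 7))**2 = (6 + (12*(-6)**2 + 7))**2 = (6 + (12*36 + 7))**2 = (6 + (432 + 7))**2 = (6 + 439)**2 = 445**2 = 198025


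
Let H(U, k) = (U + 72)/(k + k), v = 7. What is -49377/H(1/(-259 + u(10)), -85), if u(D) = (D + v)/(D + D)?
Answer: 21669343335/185858 ≈ 1.1659e+5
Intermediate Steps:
u(D) = (7 + D)/(2*D) (u(D) = (D + 7)/(D + D) = (7 + D)/((2*D)) = (7 + D)*(1/(2*D)) = (7 + D)/(2*D))
H(U, k) = (72 + U)/(2*k) (H(U, k) = (72 + U)/((2*k)) = (72 + U)*(1/(2*k)) = (72 + U)/(2*k))
-49377/H(1/(-259 + u(10)), -85) = -49377*(-170/(72 + 1/(-259 + (½)*(7 + 10)/10))) = -49377*(-170/(72 + 1/(-259 + (½)*(⅒)*17))) = -49377*(-170/(72 + 1/(-259 + 17/20))) = -49377*(-170/(72 + 1/(-5163/20))) = -49377*(-170/(72 - 20/5163)) = -49377/((½)*(-1/85)*(371716/5163)) = -49377/(-185858/438855) = -49377*(-438855/185858) = 21669343335/185858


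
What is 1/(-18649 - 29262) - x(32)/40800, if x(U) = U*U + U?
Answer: -527446/20362175 ≈ -0.025903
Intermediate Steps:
x(U) = U + U**2 (x(U) = U**2 + U = U + U**2)
1/(-18649 - 29262) - x(32)/40800 = 1/(-18649 - 29262) - 32*(1 + 32)/40800 = 1/(-47911) - 32*33/40800 = -1/47911 - 1056/40800 = -1/47911 - 1*11/425 = -1/47911 - 11/425 = -527446/20362175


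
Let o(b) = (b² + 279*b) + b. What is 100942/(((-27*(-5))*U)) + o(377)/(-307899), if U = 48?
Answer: 1637495341/110843640 ≈ 14.773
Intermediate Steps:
o(b) = b² + 280*b
100942/(((-27*(-5))*U)) + o(377)/(-307899) = 100942/((-27*(-5)*48)) + (377*(280 + 377))/(-307899) = 100942/((135*48)) + (377*657)*(-1/307899) = 100942/6480 + 247689*(-1/307899) = 100942*(1/6480) - 27521/34211 = 50471/3240 - 27521/34211 = 1637495341/110843640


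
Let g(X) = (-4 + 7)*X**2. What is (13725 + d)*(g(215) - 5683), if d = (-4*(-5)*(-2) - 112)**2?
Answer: 4897962368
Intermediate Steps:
g(X) = 3*X**2
d = 23104 (d = (20*(-2) - 112)**2 = (-40 - 112)**2 = (-152)**2 = 23104)
(13725 + d)*(g(215) - 5683) = (13725 + 23104)*(3*215**2 - 5683) = 36829*(3*46225 - 5683) = 36829*(138675 - 5683) = 36829*132992 = 4897962368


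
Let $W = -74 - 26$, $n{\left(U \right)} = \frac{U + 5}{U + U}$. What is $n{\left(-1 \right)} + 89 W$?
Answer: $-8902$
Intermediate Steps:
$n{\left(U \right)} = \frac{5 + U}{2 U}$
$W = -100$ ($W = -74 - 26 = -100$)
$n{\left(-1 \right)} + 89 W = \frac{5 - 1}{2 \left(-1\right)} + 89 \left(-100\right) = \frac{1}{2} \left(-1\right) 4 - 8900 = -2 - 8900 = -8902$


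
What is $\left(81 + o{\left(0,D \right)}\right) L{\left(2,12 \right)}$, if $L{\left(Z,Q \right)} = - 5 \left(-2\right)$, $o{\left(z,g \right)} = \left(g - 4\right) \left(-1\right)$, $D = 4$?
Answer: $810$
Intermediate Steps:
$o{\left(z,g \right)} = 4 - g$ ($o{\left(z,g \right)} = \left(-4 + g\right) \left(-1\right) = 4 - g$)
$L{\left(Z,Q \right)} = 10$ ($L{\left(Z,Q \right)} = \left(-1\right) \left(-10\right) = 10$)
$\left(81 + o{\left(0,D \right)}\right) L{\left(2,12 \right)} = \left(81 + \left(4 - 4\right)\right) 10 = \left(81 + 0\right) 10 = 81 \cdot 10 = 810$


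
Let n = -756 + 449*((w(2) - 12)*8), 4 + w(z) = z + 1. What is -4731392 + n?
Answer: -4778844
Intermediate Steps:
w(z) = -3 + z (w(z) = -4 + (z + 1) = -4 + (1 + z) = -3 + z)
n = -47452 (n = -756 + 449*(((-3 + 2) - 12)*8) = -756 + 449*((-1 - 12)*8) = -756 + 449*(-13*8) = -756 + 449*(-104) = -756 - 46696 = -47452)
-4731392 + n = -4731392 - 47452 = -4778844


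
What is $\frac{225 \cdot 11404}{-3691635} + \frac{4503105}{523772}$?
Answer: $\frac{1018658230125}{128905003148} \approx 7.9024$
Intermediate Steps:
$\frac{225 \cdot 11404}{-3691635} + \frac{4503105}{523772} = 2565900 \left(- \frac{1}{3691635}\right) + 4503105 \cdot \frac{1}{523772} = - \frac{171060}{246109} + \frac{4503105}{523772} = \frac{1018658230125}{128905003148}$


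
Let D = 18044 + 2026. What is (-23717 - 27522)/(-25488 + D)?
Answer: 51239/5418 ≈ 9.4572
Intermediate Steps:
D = 20070
(-23717 - 27522)/(-25488 + D) = (-23717 - 27522)/(-25488 + 20070) = -51239/(-5418) = -51239*(-1/5418) = 51239/5418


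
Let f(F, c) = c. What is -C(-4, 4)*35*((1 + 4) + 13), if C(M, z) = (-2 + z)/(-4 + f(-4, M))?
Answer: 315/2 ≈ 157.50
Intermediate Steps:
C(M, z) = (-2 + z)/(-4 + M)
-C(-4, 4)*35*((1 + 4) + 13) = -((-2 + 4)/(-4 - 4))*35*((1 + 4) + 13) = -(2/(-8))*35*(5 + 13) = --⅛*2*35*18 = -(-¼*35)*18 = -(-35)*18/4 = -1*(-315/2) = 315/2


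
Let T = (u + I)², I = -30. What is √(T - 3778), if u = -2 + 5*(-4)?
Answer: I*√1074 ≈ 32.772*I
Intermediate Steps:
u = -22 (u = -2 - 20 = -22)
T = 2704 (T = (-22 - 30)² = (-52)² = 2704)
√(T - 3778) = √(2704 - 3778) = √(-1074) = I*√1074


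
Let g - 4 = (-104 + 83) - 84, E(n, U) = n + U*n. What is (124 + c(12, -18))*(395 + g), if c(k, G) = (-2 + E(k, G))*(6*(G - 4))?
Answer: 8030904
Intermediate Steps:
c(k, G) = (-24 + 6*G)*(-2 + k*(1 + G)) (c(k, G) = (-2 + k*(1 + G))*(6*(G - 4)) = (-2 + k*(1 + G))*(6*(-4 + G)) = (-2 + k*(1 + G))*(-24 + 6*G) = (-24 + 6*G)*(-2 + k*(1 + G)))
g = -101 (g = 4 + ((-104 + 83) - 84) = 4 + (-21 - 84) = 4 - 105 = -101)
(124 + c(12, -18))*(395 + g) = (124 + (48 - 12*(-18) - 24*12*(1 - 18) + 6*(-18)*12*(1 - 18)))*(395 - 101) = (124 + (48 + 216 - 24*12*(-17) + 6*(-18)*12*(-17)))*294 = (124 + (48 + 216 + 4896 + 22032))*294 = (124 + 27192)*294 = 27316*294 = 8030904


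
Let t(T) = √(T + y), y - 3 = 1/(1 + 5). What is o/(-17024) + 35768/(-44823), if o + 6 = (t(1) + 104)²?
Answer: -38373257/26774272 - 65*√6/6384 ≈ -1.4582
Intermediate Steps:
y = 19/6 (y = 3 + 1/(1 + 5) = 3 + 1/6 = 3 + ⅙ = 19/6 ≈ 3.1667)
t(T) = √(19/6 + T) (t(T) = √(T + 19/6) = √(19/6 + T))
o = -6 + (104 + 5*√6/6)² (o = -6 + (√(114 + 36*1)/6 + 104)² = -6 + (√(114 + 36)/6 + 104)² = -6 + (√150/6 + 104)² = -6 + ((5*√6)/6 + 104)² = -6 + (5*√6/6 + 104)² = -6 + (104 + 5*√6/6)² ≈ 11239.)
o/(-17024) + 35768/(-44823) = (64885/6 + 520*√6/3)/(-17024) + 35768/(-44823) = (64885/6 + 520*√6/3)*(-1/17024) + 35768*(-1/44823) = (-3415/5376 - 65*√6/6384) - 35768/44823 = -38373257/26774272 - 65*√6/6384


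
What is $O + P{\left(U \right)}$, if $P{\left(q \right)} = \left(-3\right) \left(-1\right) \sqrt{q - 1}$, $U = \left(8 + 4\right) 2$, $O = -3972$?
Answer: $-3972 + 3 \sqrt{23} \approx -3957.6$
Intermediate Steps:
$U = 24$ ($U = 12 \cdot 2 = 24$)
$P{\left(q \right)} = 3 \sqrt{-1 + q}$
$O + P{\left(U \right)} = -3972 + 3 \sqrt{-1 + 24} = -3972 + 3 \sqrt{23}$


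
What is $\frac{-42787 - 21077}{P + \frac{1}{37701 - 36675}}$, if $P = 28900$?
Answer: $- \frac{65524464}{29651401} \approx -2.2098$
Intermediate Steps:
$\frac{-42787 - 21077}{P + \frac{1}{37701 - 36675}} = \frac{-42787 - 21077}{28900 + \frac{1}{37701 - 36675}} = - \frac{63864}{28900 + \frac{1}{1026}} = - \frac{63864}{\frac{29651401}{1026}} = \left(-63864\right) \frac{1026}{29651401} = - \frac{65524464}{29651401}$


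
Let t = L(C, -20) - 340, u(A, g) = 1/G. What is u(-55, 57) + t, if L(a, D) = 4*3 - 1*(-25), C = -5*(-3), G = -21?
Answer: -6364/21 ≈ -303.05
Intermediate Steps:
u(A, g) = -1/21 (u(A, g) = 1/(-21) = -1/21)
C = 15
L(a, D) = 37 (L(a, D) = 12 + 25 = 37)
t = -303 (t = 37 - 340 = -303)
u(-55, 57) + t = -1/21 - 303 = -6364/21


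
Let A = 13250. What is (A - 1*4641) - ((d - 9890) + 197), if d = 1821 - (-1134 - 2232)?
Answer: 13115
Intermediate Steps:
d = 5187 (d = 1821 - 1*(-3366) = 1821 + 3366 = 5187)
(A - 1*4641) - ((d - 9890) + 197) = (13250 - 1*4641) - ((5187 - 9890) + 197) = (13250 - 4641) - (-4703 + 197) = 8609 - 1*(-4506) = 8609 + 4506 = 13115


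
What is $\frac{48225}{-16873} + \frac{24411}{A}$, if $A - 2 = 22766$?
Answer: $- \frac{686099997}{384164464} \approx -1.786$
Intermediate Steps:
$A = 22768$ ($A = 2 + 22766 = 22768$)
$\frac{48225}{-16873} + \frac{24411}{A} = \frac{48225}{-16873} + \frac{24411}{22768} = 48225 \left(- \frac{1}{16873}\right) + 24411 \cdot \frac{1}{22768} = - \frac{48225}{16873} + \frac{24411}{22768} = - \frac{686099997}{384164464}$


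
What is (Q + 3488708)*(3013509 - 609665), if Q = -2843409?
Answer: 1551198129356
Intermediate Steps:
(Q + 3488708)*(3013509 - 609665) = (-2843409 + 3488708)*(3013509 - 609665) = 645299*2403844 = 1551198129356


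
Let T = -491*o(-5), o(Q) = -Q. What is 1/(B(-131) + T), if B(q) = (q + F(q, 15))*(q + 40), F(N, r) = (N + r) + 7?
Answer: 1/19385 ≈ 5.1586e-5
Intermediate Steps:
F(N, r) = 7 + N + r
T = -2455 (T = -(-491)*(-5) = -491*5 = -2455)
B(q) = (22 + 2*q)*(40 + q) (B(q) = (q + (7 + q + 15))*(q + 40) = (q + (22 + q))*(40 + q) = (22 + 2*q)*(40 + q))
1/(B(-131) + T) = 1/((880 + 2*(-131)² + 102*(-131)) - 2455) = 1/((880 + 2*17161 - 13362) - 2455) = 1/((880 + 34322 - 13362) - 2455) = 1/(21840 - 2455) = 1/19385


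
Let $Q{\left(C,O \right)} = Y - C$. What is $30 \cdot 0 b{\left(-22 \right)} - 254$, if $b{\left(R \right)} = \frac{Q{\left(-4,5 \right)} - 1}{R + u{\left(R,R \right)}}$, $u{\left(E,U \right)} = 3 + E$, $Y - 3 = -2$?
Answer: $-254$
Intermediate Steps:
$Y = 1$ ($Y = 3 - 2 = 1$)
$Q{\left(C,O \right)} = 1 - C$
$b{\left(R \right)} = \frac{4}{3 + 2 R}$ ($b{\left(R \right)} = \frac{\left(1 - -4\right) - 1}{R + \left(3 + R\right)} = \frac{\left(1 + 4\right) - 1}{3 + 2 R} = \frac{5 - 1}{3 + 2 R} = \frac{4}{3 + 2 R}$)
$30 \cdot 0 b{\left(-22 \right)} - 254 = 30 \cdot 0 \frac{4}{3 + 2 \left(-22\right)} - 254 = 0 \frac{4}{3 - 44} - 254 = 0 \frac{4}{-41} - 254 = 0 \cdot 4 \left(- \frac{1}{41}\right) - 254 = 0 \left(- \frac{4}{41}\right) - 254 = 0 - 254 = -254$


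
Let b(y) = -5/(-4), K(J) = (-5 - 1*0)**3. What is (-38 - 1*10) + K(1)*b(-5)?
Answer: -817/4 ≈ -204.25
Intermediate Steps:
K(J) = -125 (K(J) = (-5 + 0)**3 = (-5)**3 = -125)
b(y) = 5/4 (b(y) = -5*(-1/4) = 5/4)
(-38 - 1*10) + K(1)*b(-5) = (-38 - 1*10) - 125*5/4 = (-38 - 10) - 625/4 = -48 - 625/4 = -817/4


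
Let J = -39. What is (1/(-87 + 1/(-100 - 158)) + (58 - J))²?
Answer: 4739768764201/503867809 ≈ 9406.8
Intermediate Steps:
(1/(-87 + 1/(-100 - 158)) + (58 - J))² = (1/(-87 + 1/(-100 - 158)) + (58 - 1*(-39)))² = (1/(-87 + 1/(-258)) + (58 + 39))² = (1/(-87 - 1/258) + 97)² = (1/(-22447/258) + 97)² = (-258/22447 + 97)² = (2177101/22447)² = 4739768764201/503867809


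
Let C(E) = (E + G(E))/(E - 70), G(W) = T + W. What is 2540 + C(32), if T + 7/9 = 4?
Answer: 868075/342 ≈ 2538.2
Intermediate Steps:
T = 29/9 (T = -7/9 + 4 = 29/9 ≈ 3.2222)
G(W) = 29/9 + W
C(E) = (29/9 + 2*E)/(-70 + E) (C(E) = (E + (29/9 + E))/(E - 70) = (29/9 + 2*E)/(-70 + E))
2540 + C(32) = 2540 + (29 + 18*32)/(9*(-70 + 32)) = 2540 + (⅑)*(29 + 576)/(-38) = 2540 + (⅑)*(-1/38)*605 = 2540 - 605/342 = 868075/342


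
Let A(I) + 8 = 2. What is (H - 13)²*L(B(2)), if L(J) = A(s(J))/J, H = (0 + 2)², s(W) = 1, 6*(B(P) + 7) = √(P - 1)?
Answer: 2916/41 ≈ 71.122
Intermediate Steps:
B(P) = -7 + √(-1 + P)/6 (B(P) = -7 + √(P - 1)/6 = -7 + √(-1 + P)/6)
A(I) = -6 (A(I) = -8 + 2 = -6)
H = 4 (H = 2² = 4)
L(J) = -6/J
(H - 13)²*L(B(2)) = (4 - 13)²*(-6/(-7 + √(-1 + 2)/6)) = (-9)²*(-6/(-7 + √1/6)) = 81*(-6/(-7 + (⅙)*1)) = 81*(-6/(-7 + ⅙)) = 81*(-6/(-41/6)) = 81*(-6*(-6/41)) = 81*(36/41) = 2916/41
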